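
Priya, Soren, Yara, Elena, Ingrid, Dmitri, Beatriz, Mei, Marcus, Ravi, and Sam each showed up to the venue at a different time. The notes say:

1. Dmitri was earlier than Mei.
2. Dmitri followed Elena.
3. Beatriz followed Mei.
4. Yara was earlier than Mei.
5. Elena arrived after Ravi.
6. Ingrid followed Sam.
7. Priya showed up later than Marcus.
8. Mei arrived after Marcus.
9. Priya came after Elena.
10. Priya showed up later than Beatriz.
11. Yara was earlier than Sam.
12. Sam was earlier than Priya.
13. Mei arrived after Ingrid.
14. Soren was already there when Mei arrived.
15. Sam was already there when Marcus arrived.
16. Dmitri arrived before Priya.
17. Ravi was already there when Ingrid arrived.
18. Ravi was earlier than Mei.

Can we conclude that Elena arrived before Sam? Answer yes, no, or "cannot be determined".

cannot be determined

No chain of stated constraints runs from Elena to Sam, and none runs from Sam to Elena either.
So the relative order of Elena and Sam is not fixed by the given facts.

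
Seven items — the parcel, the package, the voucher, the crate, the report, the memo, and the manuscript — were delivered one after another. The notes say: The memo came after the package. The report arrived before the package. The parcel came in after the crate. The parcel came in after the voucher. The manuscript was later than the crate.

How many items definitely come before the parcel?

Directly stated before the parcel: the crate and the voucher.
No chain forces the package (or any of the others) ahead of the parcel.
That's the crate and the voucher — 2 in all.

2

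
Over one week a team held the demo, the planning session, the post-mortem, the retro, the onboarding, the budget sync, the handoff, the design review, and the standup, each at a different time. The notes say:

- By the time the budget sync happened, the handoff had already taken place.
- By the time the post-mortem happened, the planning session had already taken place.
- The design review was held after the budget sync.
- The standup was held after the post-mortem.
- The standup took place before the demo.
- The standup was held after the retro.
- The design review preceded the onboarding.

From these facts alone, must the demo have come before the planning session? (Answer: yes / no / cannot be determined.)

Tracing the constraints gives the planning session → the post-mortem → the standup → the demo, so the planning session must come before the demo.
That means the demo cannot be before the planning session.

no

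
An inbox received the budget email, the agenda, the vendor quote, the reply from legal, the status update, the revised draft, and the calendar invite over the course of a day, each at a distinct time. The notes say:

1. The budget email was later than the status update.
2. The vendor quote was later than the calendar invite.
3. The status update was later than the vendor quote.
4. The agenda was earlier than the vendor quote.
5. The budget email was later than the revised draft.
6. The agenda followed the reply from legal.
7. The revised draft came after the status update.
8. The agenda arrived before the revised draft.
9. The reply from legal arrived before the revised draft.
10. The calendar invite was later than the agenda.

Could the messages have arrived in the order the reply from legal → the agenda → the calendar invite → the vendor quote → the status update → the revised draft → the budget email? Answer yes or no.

yes

Check each stated constraint against the proposed order — e.g. the agenda is ahead of the revised draft; the reply from legal is ahead of the revised draft. Every pair is in the required order; nothing is violated.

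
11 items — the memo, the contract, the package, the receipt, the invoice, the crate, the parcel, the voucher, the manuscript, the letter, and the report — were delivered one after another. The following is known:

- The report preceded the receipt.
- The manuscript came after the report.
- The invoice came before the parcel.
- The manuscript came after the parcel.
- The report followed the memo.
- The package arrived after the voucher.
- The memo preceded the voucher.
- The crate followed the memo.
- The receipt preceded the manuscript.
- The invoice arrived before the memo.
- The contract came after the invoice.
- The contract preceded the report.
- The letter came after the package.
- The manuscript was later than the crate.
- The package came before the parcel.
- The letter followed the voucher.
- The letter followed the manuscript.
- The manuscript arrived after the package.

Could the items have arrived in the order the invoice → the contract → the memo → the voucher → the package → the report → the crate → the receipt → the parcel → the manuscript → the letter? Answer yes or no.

Check each stated constraint against the proposed order — e.g. the voucher is ahead of the letter; the invoice is ahead of the parcel. Every pair is in the required order; nothing is violated.

yes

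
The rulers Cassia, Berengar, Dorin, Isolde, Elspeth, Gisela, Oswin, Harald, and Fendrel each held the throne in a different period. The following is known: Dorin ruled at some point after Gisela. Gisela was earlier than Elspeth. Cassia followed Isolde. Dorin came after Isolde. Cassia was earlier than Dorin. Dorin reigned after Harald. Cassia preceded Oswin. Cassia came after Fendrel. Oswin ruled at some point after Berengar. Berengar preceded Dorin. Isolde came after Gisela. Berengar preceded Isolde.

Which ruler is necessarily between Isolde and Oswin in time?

Tracing the constraints gives Isolde → Cassia → Oswin, so Cassia sits after Isolde and before Oswin.
No other ruler is forced both after Isolde and before Oswin.

Cassia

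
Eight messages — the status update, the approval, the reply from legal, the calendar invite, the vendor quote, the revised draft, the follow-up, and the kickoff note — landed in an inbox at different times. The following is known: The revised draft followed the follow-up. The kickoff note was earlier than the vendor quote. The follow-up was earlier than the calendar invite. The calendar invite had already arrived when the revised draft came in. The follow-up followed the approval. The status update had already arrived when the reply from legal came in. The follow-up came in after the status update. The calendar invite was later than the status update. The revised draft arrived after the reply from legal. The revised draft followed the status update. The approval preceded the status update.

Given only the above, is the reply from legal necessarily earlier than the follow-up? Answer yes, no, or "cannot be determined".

cannot be determined

No chain of stated constraints runs from the reply from legal to the follow-up, and none runs from the follow-up to the reply from legal either.
So the relative order of the reply from legal and the follow-up is not fixed by the given facts.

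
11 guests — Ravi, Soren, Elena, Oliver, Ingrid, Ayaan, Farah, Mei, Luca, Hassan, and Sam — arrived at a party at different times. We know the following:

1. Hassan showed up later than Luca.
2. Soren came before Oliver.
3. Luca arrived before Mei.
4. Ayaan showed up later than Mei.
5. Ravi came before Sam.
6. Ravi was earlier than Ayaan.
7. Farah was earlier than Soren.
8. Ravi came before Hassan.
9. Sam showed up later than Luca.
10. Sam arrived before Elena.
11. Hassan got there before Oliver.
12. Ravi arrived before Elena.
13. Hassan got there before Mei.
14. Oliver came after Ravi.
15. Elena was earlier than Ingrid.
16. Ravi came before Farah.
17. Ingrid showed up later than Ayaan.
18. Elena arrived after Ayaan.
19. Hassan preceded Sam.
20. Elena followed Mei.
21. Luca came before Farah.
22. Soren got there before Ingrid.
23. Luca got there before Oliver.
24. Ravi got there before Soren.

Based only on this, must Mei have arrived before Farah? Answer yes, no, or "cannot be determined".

No chain of stated constraints runs from Mei to Farah, and none runs from Farah to Mei either.
So the relative order of Mei and Farah is not fixed by the given facts.

cannot be determined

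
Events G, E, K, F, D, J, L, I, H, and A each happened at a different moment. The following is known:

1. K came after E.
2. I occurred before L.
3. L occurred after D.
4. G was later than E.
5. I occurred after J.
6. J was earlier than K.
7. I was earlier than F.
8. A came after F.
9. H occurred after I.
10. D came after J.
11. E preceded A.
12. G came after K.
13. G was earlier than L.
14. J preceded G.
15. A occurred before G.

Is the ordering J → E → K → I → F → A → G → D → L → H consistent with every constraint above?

yes

Check each stated constraint against the proposed order — e.g. I is ahead of H; J is ahead of D. Every pair is in the required order; nothing is violated.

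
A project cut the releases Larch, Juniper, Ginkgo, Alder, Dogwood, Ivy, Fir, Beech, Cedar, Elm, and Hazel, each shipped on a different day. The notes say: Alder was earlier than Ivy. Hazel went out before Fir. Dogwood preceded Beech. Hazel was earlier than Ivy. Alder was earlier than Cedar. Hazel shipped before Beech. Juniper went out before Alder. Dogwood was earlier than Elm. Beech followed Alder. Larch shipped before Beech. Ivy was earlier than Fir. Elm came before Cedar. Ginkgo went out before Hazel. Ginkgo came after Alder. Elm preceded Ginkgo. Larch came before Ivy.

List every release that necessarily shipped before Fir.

Directly stated before Fir: Hazel and Ivy.
Alder reaches Fir via Alder → Ivy → Fir.
Dogwood reaches Fir via Dogwood → Elm → Ginkgo → Hazel → Fir.
Elm reaches Fir via Elm → Ginkgo → Hazel → Fir.
Likewise Ginkgo, Juniper, and Larch each reach Fir by chaining the stated constraints.
No chain forces Cedar (or any of the others) ahead of Fir.

Alder, Dogwood, Elm, Ginkgo, Hazel, Ivy, Juniper, Larch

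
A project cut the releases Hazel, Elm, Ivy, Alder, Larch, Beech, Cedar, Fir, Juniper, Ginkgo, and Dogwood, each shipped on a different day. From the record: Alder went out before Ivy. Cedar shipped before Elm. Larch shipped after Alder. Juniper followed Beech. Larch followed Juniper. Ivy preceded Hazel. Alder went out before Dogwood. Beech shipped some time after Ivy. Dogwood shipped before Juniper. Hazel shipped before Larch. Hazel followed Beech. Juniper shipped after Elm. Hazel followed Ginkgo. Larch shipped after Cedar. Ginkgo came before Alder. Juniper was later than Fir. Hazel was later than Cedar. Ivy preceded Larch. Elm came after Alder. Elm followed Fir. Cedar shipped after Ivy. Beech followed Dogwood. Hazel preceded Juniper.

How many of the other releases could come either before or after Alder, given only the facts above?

1

Forced before Alder: Ginkgo; forced after Alder: Beech, Cedar, Dogwood, Elm, Hazel, Ivy, Juniper, and Larch.
That leaves Fir with no forced order relative to Alder — 1.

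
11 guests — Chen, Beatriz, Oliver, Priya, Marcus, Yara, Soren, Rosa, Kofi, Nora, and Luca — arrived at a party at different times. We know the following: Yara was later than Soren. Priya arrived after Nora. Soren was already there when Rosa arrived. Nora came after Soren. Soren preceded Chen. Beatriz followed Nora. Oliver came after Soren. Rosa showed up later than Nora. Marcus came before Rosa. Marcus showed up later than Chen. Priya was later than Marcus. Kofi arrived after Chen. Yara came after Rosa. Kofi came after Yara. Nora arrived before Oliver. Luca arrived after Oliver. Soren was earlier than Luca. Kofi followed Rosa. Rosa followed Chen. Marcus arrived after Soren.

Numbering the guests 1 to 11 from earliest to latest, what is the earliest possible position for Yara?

6

Chen, Marcus, Nora, Rosa, and Soren must all come before Yara — 5 forced predecessors.
Nothing else is forced ahead of Yara, so their earliest slot is position 5 + 1 = 6.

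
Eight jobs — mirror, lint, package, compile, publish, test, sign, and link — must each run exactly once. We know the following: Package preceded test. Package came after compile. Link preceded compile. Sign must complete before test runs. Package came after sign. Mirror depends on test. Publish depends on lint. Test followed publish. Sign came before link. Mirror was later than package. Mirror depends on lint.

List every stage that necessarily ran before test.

Directly stated before test: package, publish, and sign.
Compile reaches test via compile → package → test.
Link reaches test via link → compile → package → test.
Lint reaches test via lint → publish → test.
No chain forces mirror ahead of test.

compile, link, lint, package, publish, sign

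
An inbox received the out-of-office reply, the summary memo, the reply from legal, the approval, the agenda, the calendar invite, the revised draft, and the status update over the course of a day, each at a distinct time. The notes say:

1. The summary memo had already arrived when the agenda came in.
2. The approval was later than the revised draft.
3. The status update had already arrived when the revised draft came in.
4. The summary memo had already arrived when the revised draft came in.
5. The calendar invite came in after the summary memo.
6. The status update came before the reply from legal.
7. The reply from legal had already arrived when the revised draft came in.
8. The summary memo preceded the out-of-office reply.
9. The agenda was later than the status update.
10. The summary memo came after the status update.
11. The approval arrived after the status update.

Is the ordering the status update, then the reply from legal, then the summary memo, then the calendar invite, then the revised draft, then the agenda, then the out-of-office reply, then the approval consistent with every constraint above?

Check each stated constraint against the proposed order — e.g. the status update is ahead of the agenda; the status update is ahead of the approval. Every pair is in the required order; nothing is violated.

yes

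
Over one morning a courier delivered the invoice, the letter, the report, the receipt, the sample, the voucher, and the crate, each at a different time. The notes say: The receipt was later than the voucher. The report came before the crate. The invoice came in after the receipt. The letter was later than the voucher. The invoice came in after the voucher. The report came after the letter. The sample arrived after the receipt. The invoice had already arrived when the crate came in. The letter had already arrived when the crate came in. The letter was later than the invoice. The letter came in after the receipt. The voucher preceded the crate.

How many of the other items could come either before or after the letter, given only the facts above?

1

Forced before the letter: the invoice, the receipt, and the voucher; forced after the letter: the crate and the report.
That leaves the sample with no forced order relative to the letter — 1.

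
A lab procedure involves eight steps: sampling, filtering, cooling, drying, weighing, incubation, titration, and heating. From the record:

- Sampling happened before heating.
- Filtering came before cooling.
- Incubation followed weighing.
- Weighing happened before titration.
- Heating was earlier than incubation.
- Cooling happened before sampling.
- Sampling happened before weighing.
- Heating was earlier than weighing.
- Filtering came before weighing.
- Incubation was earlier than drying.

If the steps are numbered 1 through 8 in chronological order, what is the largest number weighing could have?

5

Weighing must come before drying, incubation, and titration — 3 steps forced after it.
Everything else can be placed before weighing in some valid order, so weighing can sit as late as position 8 − 3 = 5.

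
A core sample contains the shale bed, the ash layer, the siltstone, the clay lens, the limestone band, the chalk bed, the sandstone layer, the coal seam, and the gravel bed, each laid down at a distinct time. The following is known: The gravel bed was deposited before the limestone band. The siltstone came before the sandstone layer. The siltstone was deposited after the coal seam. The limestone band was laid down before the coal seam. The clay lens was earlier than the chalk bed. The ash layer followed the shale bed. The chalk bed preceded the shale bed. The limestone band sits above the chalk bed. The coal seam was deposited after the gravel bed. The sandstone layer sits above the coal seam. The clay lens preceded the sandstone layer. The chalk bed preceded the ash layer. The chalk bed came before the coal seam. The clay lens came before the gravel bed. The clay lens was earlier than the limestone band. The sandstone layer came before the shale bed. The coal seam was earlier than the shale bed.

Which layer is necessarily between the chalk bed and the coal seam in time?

Tracing the constraints gives the chalk bed → the limestone band → the coal seam, so the limestone band sits after the chalk bed and before the coal seam.
No other layer is forced both after the chalk bed and before the coal seam.

the limestone band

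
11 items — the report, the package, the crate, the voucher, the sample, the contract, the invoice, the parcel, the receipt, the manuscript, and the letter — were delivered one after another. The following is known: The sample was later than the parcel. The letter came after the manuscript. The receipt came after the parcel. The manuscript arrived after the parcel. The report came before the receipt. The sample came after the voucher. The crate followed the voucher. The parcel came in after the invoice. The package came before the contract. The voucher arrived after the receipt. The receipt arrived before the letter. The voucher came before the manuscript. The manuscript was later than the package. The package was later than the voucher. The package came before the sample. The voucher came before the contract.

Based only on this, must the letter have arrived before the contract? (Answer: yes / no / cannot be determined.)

cannot be determined

No chain of stated constraints runs from the letter to the contract, and none runs from the contract to the letter either.
So the relative order of the letter and the contract is not fixed by the given facts.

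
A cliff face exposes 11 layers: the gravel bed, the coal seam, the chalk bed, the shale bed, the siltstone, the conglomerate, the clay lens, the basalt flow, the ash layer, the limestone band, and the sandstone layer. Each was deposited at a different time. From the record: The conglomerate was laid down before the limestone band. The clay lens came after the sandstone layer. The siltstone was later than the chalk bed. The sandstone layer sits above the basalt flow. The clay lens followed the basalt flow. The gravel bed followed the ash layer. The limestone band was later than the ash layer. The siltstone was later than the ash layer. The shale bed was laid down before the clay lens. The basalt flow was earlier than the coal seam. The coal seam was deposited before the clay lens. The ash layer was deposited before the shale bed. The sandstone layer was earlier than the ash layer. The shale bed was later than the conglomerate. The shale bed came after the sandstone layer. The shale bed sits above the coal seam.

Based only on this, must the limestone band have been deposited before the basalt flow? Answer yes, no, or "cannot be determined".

Tracing the constraints gives the basalt flow → the sandstone layer → the ash layer → the limestone band, so the basalt flow must come before the limestone band.
That means the limestone band cannot be before the basalt flow.

no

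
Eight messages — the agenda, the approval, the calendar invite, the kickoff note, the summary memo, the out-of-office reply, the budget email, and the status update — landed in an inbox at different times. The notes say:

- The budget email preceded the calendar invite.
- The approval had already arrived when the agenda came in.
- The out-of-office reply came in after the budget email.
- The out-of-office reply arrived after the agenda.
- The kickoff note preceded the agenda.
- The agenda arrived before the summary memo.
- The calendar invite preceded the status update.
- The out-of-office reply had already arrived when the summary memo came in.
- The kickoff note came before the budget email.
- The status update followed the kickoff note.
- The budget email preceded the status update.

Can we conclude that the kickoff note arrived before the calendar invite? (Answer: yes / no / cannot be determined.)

yes

Chain the constraints: the kickoff note → the budget email → the calendar invite. Each link is directly stated, so the kickoff note comes before the calendar invite.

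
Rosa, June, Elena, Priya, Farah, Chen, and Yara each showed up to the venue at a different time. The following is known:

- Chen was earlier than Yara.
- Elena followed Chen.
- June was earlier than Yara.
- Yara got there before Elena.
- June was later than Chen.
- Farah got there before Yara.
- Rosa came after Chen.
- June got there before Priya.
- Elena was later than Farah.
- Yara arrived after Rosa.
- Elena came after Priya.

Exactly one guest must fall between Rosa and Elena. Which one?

Yara

Tracing the constraints gives Rosa → Yara → Elena, so Yara sits after Rosa and before Elena.
No other guest is forced both after Rosa and before Elena.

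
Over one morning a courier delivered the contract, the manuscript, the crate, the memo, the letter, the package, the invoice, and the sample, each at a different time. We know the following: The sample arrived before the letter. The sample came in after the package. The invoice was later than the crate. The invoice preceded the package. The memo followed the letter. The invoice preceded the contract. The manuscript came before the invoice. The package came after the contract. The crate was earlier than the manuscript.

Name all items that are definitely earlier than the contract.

the crate, the invoice, the manuscript

Directly stated before the contract: the invoice.
The crate reaches the contract via the crate → the invoice → the contract.
The manuscript reaches the contract via the manuscript → the invoice → the contract.
No chain forces the letter (or any of the others) ahead of the contract.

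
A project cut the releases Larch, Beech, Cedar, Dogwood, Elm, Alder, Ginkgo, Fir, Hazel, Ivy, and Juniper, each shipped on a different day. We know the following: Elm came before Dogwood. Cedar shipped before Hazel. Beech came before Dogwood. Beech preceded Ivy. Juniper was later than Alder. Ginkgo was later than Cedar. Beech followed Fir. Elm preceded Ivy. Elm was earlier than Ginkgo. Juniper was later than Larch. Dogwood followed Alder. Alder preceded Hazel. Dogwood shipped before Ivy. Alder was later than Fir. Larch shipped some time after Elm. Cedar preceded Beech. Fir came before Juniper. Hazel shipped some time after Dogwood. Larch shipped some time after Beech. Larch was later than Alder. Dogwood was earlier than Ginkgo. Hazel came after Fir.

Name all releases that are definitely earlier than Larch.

Directly stated before Larch: Alder, Beech, and Elm.
Cedar reaches Larch via Cedar → Beech → Larch.
Fir reaches Larch via Fir → Beech → Larch.
No chain forces Ivy (or any of the others) ahead of Larch.

Alder, Beech, Cedar, Elm, Fir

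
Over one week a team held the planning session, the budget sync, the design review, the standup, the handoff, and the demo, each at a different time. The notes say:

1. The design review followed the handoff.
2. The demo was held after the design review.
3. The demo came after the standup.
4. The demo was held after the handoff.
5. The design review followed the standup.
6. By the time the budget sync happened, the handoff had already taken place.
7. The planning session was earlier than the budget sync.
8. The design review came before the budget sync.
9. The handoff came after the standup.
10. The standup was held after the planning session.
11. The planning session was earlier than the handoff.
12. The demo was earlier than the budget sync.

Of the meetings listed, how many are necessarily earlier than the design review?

Directly stated before the design review: the handoff and the standup.
The planning session reaches the design review via the planning session → the standup → the design review.
That's the handoff, the planning session, and the standup — 3 in all.

3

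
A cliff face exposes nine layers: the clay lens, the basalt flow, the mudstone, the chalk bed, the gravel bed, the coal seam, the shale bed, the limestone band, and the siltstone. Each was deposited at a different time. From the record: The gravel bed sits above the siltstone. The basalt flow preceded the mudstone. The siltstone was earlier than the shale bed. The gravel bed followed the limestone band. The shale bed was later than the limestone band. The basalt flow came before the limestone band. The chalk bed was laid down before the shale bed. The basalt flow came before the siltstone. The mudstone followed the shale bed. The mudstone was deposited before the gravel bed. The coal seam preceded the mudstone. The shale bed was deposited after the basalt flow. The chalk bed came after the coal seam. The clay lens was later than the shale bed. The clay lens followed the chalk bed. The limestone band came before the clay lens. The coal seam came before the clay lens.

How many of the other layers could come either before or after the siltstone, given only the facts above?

Forced before the siltstone: the basalt flow; forced after the siltstone: the clay lens, the gravel bed, the mudstone, and the shale bed.
That leaves the chalk bed, the coal seam, and the limestone band with no forced order relative to the siltstone — 3.

3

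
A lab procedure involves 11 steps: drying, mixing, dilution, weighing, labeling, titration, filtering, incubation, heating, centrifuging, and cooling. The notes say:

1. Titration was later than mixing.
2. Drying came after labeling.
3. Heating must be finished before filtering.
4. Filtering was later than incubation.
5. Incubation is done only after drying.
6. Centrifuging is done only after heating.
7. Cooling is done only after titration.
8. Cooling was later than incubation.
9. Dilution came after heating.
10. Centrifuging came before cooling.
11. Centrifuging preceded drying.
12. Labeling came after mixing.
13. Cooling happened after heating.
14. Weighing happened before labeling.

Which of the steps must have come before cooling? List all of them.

Directly stated before cooling: centrifuging, heating, incubation, and titration.
Drying reaches cooling via drying → incubation → cooling.
Labeling reaches cooling via labeling → drying → incubation → cooling.
Mixing reaches cooling via mixing → titration → cooling.
Likewise weighing reaches cooling by chaining the stated constraints.
No chain forces filtering (or any of the others) ahead of cooling.

centrifuging, drying, heating, incubation, labeling, mixing, titration, weighing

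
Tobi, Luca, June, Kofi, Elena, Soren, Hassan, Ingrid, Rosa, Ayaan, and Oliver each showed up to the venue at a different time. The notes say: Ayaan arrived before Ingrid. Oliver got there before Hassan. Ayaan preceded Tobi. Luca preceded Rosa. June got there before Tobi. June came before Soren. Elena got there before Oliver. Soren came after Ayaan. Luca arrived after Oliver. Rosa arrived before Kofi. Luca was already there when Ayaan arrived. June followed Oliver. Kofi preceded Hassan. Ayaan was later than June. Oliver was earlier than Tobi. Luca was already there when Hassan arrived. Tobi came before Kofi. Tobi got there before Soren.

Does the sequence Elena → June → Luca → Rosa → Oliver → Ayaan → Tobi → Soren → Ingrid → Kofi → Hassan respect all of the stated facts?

The constraints require Oliver before Luca, but in the proposed sequence Luca appears ahead of Oliver. That one violation is enough.

no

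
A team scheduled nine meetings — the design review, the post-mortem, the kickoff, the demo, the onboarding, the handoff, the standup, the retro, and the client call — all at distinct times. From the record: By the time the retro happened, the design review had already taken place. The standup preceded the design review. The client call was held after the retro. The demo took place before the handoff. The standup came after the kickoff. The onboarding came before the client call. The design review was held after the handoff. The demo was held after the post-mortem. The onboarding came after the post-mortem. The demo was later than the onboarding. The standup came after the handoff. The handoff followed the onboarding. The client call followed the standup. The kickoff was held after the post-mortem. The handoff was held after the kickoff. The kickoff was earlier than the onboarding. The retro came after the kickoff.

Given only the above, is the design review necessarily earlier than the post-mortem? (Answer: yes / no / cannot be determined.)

Tracing the constraints gives the post-mortem → the demo → the handoff → the design review, so the post-mortem must come before the design review.
That means the design review cannot be before the post-mortem.

no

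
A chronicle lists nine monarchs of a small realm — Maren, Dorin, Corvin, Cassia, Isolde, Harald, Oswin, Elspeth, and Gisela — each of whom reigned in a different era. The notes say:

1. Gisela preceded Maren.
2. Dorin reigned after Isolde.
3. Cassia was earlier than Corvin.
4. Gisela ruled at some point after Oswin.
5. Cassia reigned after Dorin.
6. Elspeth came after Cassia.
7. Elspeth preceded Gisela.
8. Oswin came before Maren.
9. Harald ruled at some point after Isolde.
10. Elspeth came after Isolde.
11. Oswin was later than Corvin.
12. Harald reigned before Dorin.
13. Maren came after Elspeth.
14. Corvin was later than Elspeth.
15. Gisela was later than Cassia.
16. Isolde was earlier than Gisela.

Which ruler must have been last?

Maren

Every other ruler has a chain of constraints placing them before Maren, so Maren is last.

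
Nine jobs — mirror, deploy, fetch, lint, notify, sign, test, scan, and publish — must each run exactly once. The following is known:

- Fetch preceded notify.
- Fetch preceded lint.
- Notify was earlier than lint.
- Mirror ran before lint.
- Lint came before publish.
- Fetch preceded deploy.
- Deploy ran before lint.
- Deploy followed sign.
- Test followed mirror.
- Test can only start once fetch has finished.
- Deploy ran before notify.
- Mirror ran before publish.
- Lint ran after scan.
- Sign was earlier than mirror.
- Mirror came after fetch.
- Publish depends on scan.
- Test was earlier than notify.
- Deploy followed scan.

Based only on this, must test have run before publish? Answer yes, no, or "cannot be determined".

Chain the constraints: test → notify → lint → publish. Each link is directly stated, so test comes before publish.

yes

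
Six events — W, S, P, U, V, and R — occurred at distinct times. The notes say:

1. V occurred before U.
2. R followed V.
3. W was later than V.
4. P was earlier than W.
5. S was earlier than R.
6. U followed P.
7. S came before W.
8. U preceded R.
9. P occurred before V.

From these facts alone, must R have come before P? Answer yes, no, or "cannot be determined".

Tracing the constraints gives P → U → R, so P must come before R.
That means R cannot be before P.

no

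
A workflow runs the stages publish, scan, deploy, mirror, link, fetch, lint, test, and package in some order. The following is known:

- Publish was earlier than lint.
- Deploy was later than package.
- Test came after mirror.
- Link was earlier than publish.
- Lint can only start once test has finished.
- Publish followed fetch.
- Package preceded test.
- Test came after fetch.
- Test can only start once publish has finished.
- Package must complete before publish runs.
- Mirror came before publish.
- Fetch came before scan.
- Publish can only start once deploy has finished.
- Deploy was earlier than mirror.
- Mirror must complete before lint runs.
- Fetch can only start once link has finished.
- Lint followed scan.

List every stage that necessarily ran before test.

deploy, fetch, link, mirror, package, publish

Directly stated before test: fetch, mirror, package, and publish.
Deploy reaches test via deploy → publish → test.
Link reaches test via link → publish → test.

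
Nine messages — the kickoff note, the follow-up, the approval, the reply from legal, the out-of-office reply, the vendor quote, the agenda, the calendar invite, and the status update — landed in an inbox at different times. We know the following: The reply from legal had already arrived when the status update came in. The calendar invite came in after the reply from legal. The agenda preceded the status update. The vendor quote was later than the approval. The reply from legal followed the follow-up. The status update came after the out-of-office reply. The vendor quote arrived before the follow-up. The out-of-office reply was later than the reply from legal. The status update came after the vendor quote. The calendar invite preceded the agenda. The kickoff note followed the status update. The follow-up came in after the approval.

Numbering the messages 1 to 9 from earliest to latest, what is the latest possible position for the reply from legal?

The reply from legal must come before the agenda, the calendar invite, the kickoff note, the out-of-office reply, and the status update — 5 messages forced after it.
Everything else can be placed before the reply from legal in some valid order, so the reply from legal can sit as late as position 9 − 5 = 4.

4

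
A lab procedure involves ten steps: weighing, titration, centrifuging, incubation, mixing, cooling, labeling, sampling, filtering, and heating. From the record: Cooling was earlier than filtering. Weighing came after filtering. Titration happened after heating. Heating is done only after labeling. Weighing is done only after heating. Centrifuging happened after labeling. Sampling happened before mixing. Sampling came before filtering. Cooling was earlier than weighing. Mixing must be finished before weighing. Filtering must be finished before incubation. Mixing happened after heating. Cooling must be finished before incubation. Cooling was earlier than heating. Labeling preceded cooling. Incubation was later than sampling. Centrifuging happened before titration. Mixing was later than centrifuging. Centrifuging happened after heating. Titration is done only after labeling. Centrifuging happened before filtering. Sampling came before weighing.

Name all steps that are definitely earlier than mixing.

centrifuging, cooling, heating, labeling, sampling

Directly stated before mixing: centrifuging, heating, and sampling.
Cooling reaches mixing via cooling → heating → mixing.
Labeling reaches mixing via labeling → heating → mixing.
No chain forces weighing (or any of the others) ahead of mixing.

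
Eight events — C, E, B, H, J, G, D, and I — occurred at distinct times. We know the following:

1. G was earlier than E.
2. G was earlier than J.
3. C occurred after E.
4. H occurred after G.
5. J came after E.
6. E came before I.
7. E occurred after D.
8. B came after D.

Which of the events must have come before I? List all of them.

Directly stated before I: E.
D reaches I via D → E → I.
G reaches I via G → E → I.
No chain forces J (or any of the others) ahead of I.

D, E, G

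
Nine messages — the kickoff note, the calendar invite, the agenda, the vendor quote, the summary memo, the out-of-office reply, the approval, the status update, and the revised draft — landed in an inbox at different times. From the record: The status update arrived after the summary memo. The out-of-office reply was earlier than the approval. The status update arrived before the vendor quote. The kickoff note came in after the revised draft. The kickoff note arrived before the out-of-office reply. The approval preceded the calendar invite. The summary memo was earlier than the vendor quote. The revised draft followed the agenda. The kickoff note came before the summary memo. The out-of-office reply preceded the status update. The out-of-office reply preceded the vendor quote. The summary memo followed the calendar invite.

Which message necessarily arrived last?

the vendor quote

Every other message has a chain of constraints placing it before the vendor quote, so the vendor quote is last.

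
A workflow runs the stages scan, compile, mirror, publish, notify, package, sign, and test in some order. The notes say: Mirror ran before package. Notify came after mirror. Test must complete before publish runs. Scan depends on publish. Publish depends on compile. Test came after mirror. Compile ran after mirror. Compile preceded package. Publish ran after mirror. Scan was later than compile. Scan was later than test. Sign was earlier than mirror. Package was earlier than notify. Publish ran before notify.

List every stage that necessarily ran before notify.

compile, mirror, package, publish, sign, test

Directly stated before notify: mirror, package, and publish.
Compile reaches notify via compile → publish → notify.
Sign reaches notify via sign → mirror → notify.
Test reaches notify via test → publish → notify.
No chain forces scan ahead of notify.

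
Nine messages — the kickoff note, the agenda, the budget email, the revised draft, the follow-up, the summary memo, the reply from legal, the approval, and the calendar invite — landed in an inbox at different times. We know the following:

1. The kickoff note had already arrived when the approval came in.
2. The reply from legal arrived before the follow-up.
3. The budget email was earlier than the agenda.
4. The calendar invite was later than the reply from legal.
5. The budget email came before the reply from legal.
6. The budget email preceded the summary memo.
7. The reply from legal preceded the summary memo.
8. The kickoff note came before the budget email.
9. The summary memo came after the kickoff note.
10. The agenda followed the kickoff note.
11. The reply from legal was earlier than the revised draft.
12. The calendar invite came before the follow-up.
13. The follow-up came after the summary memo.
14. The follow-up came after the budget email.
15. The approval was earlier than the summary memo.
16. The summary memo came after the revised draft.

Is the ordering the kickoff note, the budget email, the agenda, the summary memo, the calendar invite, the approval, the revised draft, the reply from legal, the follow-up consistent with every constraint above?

no

The constraints require the reply from legal before the summary memo, but in the proposed sequence the summary memo appears ahead of the reply from legal. That one violation is enough.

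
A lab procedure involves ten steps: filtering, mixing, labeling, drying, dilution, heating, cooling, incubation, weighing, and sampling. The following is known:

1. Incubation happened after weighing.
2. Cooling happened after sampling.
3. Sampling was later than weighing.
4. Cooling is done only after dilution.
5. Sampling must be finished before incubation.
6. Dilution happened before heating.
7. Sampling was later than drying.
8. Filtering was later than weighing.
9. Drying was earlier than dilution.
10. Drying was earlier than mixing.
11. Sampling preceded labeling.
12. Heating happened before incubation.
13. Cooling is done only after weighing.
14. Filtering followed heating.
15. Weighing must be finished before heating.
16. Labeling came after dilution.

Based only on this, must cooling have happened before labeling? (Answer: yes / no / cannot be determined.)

cannot be determined

No chain of stated constraints runs from cooling to labeling, and none runs from labeling to cooling either.
So the relative order of cooling and labeling is not fixed by the given facts.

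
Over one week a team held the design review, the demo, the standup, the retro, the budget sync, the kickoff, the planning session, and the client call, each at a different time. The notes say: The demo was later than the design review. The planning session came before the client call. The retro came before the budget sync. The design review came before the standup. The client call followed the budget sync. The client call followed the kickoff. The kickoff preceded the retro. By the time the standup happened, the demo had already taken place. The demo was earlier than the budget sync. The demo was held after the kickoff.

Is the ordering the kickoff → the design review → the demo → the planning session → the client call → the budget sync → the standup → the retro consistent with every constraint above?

The constraints require the budget sync before the client call, but in the proposed sequence the client call appears ahead of the budget sync. That one violation is enough.

no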